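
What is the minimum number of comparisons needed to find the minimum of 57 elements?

Finding the minimum requires 56 comparisons, identical reasoning to finding the maximum. Each comparison eliminates one candidate.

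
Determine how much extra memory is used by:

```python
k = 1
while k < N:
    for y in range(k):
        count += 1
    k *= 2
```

Space complexity: O(1).
Only a constant amount of auxiliary storage is used; nothing grows with n.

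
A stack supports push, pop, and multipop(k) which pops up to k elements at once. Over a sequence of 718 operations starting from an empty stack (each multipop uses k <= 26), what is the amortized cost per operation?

Each element is pushed exactly once and popped at most once (whether by pop or as part of a multipop). So the total number of individual pops over the whole sequence is at most the number of pushes, which is at most 718. Total work <= 2 * 718, hence O(1) amortized per operation.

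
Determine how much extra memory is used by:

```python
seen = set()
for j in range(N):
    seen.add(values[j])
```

Space complexity: O(n).
Auxiliary storage grows linearly with the input size n in the worst case.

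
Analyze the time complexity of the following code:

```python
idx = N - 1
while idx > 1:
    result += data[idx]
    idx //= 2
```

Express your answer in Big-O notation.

Time complexity: O(log n).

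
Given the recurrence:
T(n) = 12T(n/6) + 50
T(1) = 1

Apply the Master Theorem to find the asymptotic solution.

a=12, b=6, f(n)=50. log_6(12) = 1.387. Case 1 of Master Theorem: T(n) = O(n^1.387).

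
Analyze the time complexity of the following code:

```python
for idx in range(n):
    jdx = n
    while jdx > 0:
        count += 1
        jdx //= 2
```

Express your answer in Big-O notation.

Time complexity: O(n log n).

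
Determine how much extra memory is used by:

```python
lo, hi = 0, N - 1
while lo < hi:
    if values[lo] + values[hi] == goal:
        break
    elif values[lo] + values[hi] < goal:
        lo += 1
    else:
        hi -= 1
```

Space complexity: O(1).
Only a constant amount of auxiliary storage is used; nothing grows with n.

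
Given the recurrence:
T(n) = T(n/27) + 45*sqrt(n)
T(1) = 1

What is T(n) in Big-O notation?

Each level contributes sqrt(n/27^k). Geometric series with ratio 1/sqrt(27) < 1 sums to O(sqrt(n)).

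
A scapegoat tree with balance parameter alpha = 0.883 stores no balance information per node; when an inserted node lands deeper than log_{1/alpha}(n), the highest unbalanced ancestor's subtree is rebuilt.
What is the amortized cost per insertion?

Search/insert path is O(log n). A rebuild of a subtree of size s costs O(s), but with alpha = 0.883 at least Omega(s) insertions must have occurred in that subtree since its last rebuild. Charging O(1) of the rebuild to each such insertion gives O(log n) amortized.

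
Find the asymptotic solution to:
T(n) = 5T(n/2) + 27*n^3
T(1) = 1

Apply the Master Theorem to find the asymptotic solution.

a=5, b=2, f(n)=27*n^3. log_2(5) = 2.322 < 3. Case 3: T(n) = O(n^3).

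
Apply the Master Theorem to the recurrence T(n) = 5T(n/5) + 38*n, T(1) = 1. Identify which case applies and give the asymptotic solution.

a=5, b=5, f(n)=38*n.
log_5(5) = 1, so n^(log_b(a)) = n.
f(n) = Theta(n), so Case 2 applies.
T(n) = Theta(n log n).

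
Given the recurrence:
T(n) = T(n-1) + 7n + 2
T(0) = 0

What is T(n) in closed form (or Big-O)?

Dominant term in sum is 7*sum(i, i=1..n) = 7*n*(n+1)/2 = O(n^2).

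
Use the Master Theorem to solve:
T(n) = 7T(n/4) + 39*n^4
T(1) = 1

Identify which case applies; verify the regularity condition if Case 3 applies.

a=7, b=4, f(n)=39*n^4.
log_4(7) = 1.404 < 4.
f(n) = Omega(n^(1.404+epsilon)) for some epsilon > 0, so Case 3 is the candidate.
Regularity: a*f(n/b) = 7*39*(n/4)^4 = (7/256)*39*n^4 <= c*f(n) with c = 7/256 < 1. Satisfied.
Case 3: T(n) = Theta(n^4).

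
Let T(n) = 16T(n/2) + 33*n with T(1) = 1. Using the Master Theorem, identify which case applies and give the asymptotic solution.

a=16, b=2, f(n)=33*n.
log_2(16) = 4 > 1.
Since f(n) = O(n^1) is polynomially smaller than n^4, Case 1 applies.
T(n) = Theta(n^4).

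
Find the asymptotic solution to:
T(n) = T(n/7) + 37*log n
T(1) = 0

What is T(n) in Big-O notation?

Each of the log_7(n) levels adds O(log n). T(n) = O(log^2 n).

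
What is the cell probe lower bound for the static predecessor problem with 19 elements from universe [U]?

The Patrascu-Thorup lower bound shows any data structure on n = 19 elements using O(n * polylog(n)) space requires Omega(log log U) query time. van Emde Boas trees achieve O(log log U) with O(U) space.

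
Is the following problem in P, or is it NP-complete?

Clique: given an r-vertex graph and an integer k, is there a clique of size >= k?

This problem is NP-complete: complement of Independent Set / Vertex Cover (with k part of the input).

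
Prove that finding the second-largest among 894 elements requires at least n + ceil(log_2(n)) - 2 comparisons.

Lower bound (adversary): identifying the maximum requires 894-1 comparisons (each eliminates one candidate). Assign weight 1 to each element; on each comparison the adversary lets the heavier side win and gives it the loser's weight. The max ends with weight 894, but each comparison it wins at most doubles its weight, so the max must win >= ceil(log_2(894)) = 10 comparisons. The second-largest is one of those 10 direct losers to the max, and identifying which one is largest needs >= 10-1 further comparisons. Total >= 894-1 + 10-1 = 902.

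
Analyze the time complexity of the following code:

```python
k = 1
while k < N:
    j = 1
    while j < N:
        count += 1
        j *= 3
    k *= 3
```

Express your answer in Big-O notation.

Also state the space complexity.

Time complexity: O(log^2 n).
Space complexity: O(1).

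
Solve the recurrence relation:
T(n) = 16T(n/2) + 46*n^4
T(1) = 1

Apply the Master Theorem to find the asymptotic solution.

a=16, b=2, f(n)=46*n^4. log_2(16) = 4. Case 2: T(n) = O(n^4 log n).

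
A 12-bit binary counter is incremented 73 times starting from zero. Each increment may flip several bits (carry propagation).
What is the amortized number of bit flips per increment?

Bit i flips on every 2^i-th increment, so over 73 increments bit i flips floor(73/2^i) times. Summing over i: total flips < 2 * 73. Amortized: < 2 = O(1) per increment.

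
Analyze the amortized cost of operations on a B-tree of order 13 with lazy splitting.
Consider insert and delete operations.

In a B-tree of order 13, a node splits when it has 13 keys. With lazy splitting, we use potential Phi = number of full nodes + number of near-empty nodes. Each split costs O(1) but reduces potential. Between splits, at least 6 insertions must occur in that node. Amortized structural cost is O(1) per operation, plus O(log_13 n) traversal.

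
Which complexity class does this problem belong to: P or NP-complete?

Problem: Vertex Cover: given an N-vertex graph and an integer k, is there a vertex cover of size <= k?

This problem is NP-complete: one of Karp's 21 NP-complete problems (with k part of the input; for any fixed constant k it is in P).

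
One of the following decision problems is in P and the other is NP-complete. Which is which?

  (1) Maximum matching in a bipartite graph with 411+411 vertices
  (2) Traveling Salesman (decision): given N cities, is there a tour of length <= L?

(1) is P: Hopcroft-Karp runs in O(E sqrt(V)).
(2) is NP-complete: reduces from Hamiltonian Cycle.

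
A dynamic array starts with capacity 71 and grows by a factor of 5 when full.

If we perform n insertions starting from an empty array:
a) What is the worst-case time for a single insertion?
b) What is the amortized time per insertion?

(a) Worst-case single insertion: O(n) -- when the array is full at capacity c, the resize copies all c elements, and c can be Theta(n).
(b) Resizes happen at sizes 71, 355, 1775, ... Total copy cost for n insertions: 71 + 355 + ... = O(n) (geometric series with ratio 1/5). Amortized cost per insertion: O(n)/n = O(1).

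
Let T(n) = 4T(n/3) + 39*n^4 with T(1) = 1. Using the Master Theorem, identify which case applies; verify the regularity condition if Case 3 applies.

a=4, b=3, f(n)=39*n^4.
log_3(4) = 1.262 < 4.
f(n) = Omega(n^(1.262+epsilon)) for some epsilon > 0, so Case 3 is the candidate.
Regularity: a*f(n/b) = 4*39*(n/3)^4 = (4/81)*39*n^4 <= c*f(n) with c = 4/81 < 1. Satisfied.
Case 3: T(n) = Theta(n^4).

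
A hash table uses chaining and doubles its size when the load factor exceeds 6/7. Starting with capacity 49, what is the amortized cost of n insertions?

Rehashing occurs when load exceeds 6/7. Total rehash cost is geometric series summing to O(n). Each insertion itself is O(1). Amortized: O(1).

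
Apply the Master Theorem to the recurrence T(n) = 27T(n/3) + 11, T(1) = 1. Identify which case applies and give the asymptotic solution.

a=27, b=3, f(n)=11.
log_3(27) = 3 > 0.
Since f(n) = O(n^0) is polynomially smaller than n^3, Case 1 applies.
T(n) = Theta(n^3).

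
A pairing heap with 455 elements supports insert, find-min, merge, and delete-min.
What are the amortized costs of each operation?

Pairing heaps are self-adjusting heap-ordered trees. Insert and merge link two roots: O(1). Find-min reads the root: O(1). Delete-min removes the root, then pairs children in two passes; amortized cost is O(log 455) = O(log n).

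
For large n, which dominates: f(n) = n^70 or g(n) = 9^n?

g(n) = 9^n grows faster: any exponential with base > 1 dominates every polynomial.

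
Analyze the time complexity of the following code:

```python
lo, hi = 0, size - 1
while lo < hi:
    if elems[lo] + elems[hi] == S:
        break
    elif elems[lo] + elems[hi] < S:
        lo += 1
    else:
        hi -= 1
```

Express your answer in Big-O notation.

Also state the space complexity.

Time complexity: O(n).
Space complexity: O(1).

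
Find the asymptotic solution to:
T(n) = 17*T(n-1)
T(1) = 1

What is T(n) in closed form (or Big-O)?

Each step multiplies by 17. T(n) = T(1)*17^(n-1) = 17^(n-1).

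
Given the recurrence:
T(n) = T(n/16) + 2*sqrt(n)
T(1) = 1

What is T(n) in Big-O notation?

Each level contributes sqrt(n/16^k). Geometric series with ratio 1/sqrt(16) < 1 sums to O(sqrt(n)).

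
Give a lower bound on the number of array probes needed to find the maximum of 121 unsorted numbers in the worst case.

Adversary: any unprobed cell could hold a value larger than everything seen so far. If fewer than 121 cells are probed, the adversary places the max in an unprobed cell. So all 121 cells must be examined; together with 121-1 comparisons this is tight.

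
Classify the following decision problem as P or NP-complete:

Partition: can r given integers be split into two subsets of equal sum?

This problem is NP-complete: Subset Sum reduces to it (one of Karp's 21 NP-complete problems).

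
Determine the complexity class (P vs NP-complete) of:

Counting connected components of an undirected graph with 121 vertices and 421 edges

This problem is in P: BFS/DFS visits each vertex and edge once: O(V+E).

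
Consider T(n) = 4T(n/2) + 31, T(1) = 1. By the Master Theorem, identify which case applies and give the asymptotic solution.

a=4, b=2, f(n)=31.
log_2(4) = 2 > 0.
Since f(n) = O(n^0) is polynomially smaller than n^2, Case 1 applies.
T(n) = Theta(n^2).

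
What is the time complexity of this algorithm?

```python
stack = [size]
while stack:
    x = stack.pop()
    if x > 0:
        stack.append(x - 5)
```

Time complexity: O(n).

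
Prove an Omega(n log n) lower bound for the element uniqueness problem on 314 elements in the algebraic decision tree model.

In the algebraic decision tree model, element uniqueness on 314 elements is equivalent to determining which cell of an arrangement of C(314,2) = 49141 hyperplanes x_i = x_j contains the input point. Ben-Or's theorem shows this requires Omega(n log n).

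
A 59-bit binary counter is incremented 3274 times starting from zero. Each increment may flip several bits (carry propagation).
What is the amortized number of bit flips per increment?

Bit i flips on every 2^i-th increment, so over 3274 increments bit i flips floor(3274/2^i) times. Summing over i: total flips < 2 * 3274. Amortized: < 2 = O(1) per increment.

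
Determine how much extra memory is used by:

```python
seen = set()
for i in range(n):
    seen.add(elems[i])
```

Space complexity: O(n).
Auxiliary storage grows linearly with the input size n in the worst case.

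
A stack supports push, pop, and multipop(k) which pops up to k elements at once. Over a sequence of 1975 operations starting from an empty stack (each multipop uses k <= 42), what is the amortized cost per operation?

Each element is pushed exactly once and popped at most once (whether by pop or as part of a multipop). So the total number of individual pops over the whole sequence is at most the number of pushes, which is at most 1975. Total work <= 2 * 1975, hence O(1) amortized per operation.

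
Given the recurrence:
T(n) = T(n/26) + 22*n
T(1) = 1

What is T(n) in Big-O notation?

Geometric series: 22*n*(1 + 1/26 + 1/26^2 + ...) = O(n). T(n) = O(n).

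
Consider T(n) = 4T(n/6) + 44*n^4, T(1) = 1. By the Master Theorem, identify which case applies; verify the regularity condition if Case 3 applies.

a=4, b=6, f(n)=44*n^4.
log_6(4) = 0.7737 < 4.
f(n) = Omega(n^(0.7737+epsilon)) for some epsilon > 0, so Case 3 is the candidate.
Regularity: a*f(n/b) = 4*44*(n/6)^4 = (4/1296)*44*n^4 <= c*f(n) with c = 4/1296 < 1. Satisfied.
Case 3: T(n) = Theta(n^4).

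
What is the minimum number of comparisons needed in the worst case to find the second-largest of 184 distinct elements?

Lower bound: finding the max needs 184-1 comparisons. By the adversary weight-doubling argument, the max must personally win >= ceil(log_2(184)) = 8 comparisons; the 2nd-largest is among those 8 losers, needing 8-1 more comparisons. Total >= 184-1 + 8-1 = 190. A balanced knockout tournament achieves this.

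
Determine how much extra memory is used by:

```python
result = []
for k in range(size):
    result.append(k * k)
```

Space complexity: O(n).
Auxiliary storage grows linearly with the input size n in the worst case.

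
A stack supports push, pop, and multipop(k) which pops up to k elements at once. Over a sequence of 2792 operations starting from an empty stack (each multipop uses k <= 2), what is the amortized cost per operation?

Each element is pushed exactly once and popped at most once (whether by pop or as part of a multipop). So the total number of individual pops over the whole sequence is at most the number of pushes, which is at most 2792. Total work <= 2 * 2792, hence O(1) amortized per operation.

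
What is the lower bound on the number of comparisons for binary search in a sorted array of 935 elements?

With 935 possible positions, we need at least ceil(log_2(935)) = 10 comparisons. Each comparison splits the remaining candidates by at most half.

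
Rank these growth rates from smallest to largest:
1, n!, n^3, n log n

Ordered by growth rate: 1 < n log n < n^3 < n!.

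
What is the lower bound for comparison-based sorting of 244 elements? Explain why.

A comparison-based sorting algorithm corresponds to a decision tree. With 244! possible permutations, the tree has 244! leaves. The height is at least log_2(244!) = Omega(n log n) by Stirling's approximation.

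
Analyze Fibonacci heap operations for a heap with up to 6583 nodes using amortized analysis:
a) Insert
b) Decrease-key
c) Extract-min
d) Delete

Fibonacci heaps use lazy consolidation. Potential function Phi = t + 2m (t = number of trees, m = marked nodes).
- Insert: O(1) actual, Delta Phi = +1 (one new tree) => O(1) amortized.
- Decrease-key: with c cascading cuts, actual cost is O(c); Delta Phi <= c - 2(c-1) + 2 = 4 - c (c new trees; >= c-1 marks cleared; <= 1 new mark). Amortized O(c) + (4 - c) = O(1).
- Extract-min: O(D(n) + t) actual; consolidation drops t to <= D(n)+1, so Delta Phi pays for the t term. D(n) = O(log n) for n = 6583 => O(log n) amortized.
- Delete: decrease-key to -inf then extract-min = O(log n).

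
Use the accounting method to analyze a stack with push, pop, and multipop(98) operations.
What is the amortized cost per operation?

Assign 2 credits per push (1 for the push, 1 saved for a future pop). Each pop or element popped by multipop(98) uses 1 saved credit. Total credits never go negative, so amortized cost is O(1).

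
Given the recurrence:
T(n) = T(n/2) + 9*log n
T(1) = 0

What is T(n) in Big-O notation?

Each of the log_2(n) levels adds O(log n). T(n) = O(log^2 n).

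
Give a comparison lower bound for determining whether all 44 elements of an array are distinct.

In the algebraic decision-tree model, the YES region for element distinctness on 44 elements has 44! connected components (one per ordering). Ben-Or's theorem then gives a lower bound of Omega(log(n!)) = Omega(n log n).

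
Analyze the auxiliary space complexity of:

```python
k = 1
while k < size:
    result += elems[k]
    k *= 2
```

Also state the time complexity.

Space complexity: O(1).
Only a constant amount of auxiliary storage is used; nothing grows with n.
Time complexity: O(log n).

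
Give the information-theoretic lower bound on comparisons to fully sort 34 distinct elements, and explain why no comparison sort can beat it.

A comparison sort is a binary decision tree whose leaves are the 34! = 295232799039604140847618609643520000000 possible output permutations. A binary tree with L leaves has height >= ceil(log_2(L)). So any comparison sort needs >= ceil(log_2(34!)) = 128 comparisons in the worst case.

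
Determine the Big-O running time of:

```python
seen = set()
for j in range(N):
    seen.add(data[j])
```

Time complexity: O(n).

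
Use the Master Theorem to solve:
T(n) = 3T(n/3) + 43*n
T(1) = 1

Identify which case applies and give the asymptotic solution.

a=3, b=3, f(n)=43*n.
log_3(3) = 1, so n^(log_b(a)) = n.
f(n) = Theta(n), so Case 2 applies.
T(n) = Theta(n log n).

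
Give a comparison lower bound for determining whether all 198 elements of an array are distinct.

In the algebraic decision-tree model, the YES region for element distinctness on 198 elements has 198! connected components (one per ordering). Ben-Or's theorem then gives a lower bound of Omega(log(n!)) = Omega(n log n).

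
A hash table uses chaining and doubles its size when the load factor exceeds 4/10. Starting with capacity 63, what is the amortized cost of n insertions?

Rehashing occurs when load exceeds 4/10. Total rehash cost is geometric series summing to O(n). Each insertion itself is O(1). Amortized: O(1).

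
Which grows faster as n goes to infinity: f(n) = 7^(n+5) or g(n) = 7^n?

f(n) = 7^(n+5) and g(n) = 7^n are Theta of each other: 7^(n+5) = 7^5 * 7^n = Theta(7^n).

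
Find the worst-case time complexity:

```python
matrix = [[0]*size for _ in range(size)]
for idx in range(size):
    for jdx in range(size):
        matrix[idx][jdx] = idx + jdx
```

Time complexity: O(n^2).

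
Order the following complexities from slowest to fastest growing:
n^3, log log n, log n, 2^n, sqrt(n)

Ordered by growth rate: log log n < log n < sqrt(n) < n^3 < 2^n.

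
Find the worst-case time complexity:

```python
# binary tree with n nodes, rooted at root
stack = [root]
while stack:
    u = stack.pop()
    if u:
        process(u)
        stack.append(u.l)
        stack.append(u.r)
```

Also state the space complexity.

Time complexity: O(n).
Space complexity: O(n).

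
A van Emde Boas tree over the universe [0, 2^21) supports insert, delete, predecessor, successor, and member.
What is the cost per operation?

vEB recursively partitions [0, 2097152) into sqrt(u) clusters of size sqrt(u). Each operation recurses into either one cluster or the summary, never both: T(u) = T(sqrt(u)) + O(1) => T(u) = O(log log u) = O(log 21). This is worst-case, not just amortized.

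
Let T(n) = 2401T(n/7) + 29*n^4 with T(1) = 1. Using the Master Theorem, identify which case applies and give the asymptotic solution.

a=2401, b=7, f(n)=29*n^4.
log_7(2401) = 4, so n^(log_b(a)) = n^4.
f(n) = Theta(n^4), so Case 2 applies.
T(n) = Theta(n^4 log n).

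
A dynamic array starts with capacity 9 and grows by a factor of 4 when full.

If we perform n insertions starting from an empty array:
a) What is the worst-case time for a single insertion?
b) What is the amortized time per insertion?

(a) Worst-case single insertion: O(n) -- when the array is full at capacity c, the resize copies all c elements, and c can be Theta(n).
(b) Resizes happen at sizes 9, 36, 144, ... Total copy cost for n insertions: 9 + 36 + ... = O(n) (geometric series with ratio 1/4). Amortized cost per insertion: O(n)/n = O(1).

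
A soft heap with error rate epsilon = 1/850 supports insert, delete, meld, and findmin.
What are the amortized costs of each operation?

Soft heaps (Chazelle) allow up to an epsilon = 1/850 fraction of elements to have corrupted (raised) keys. Insert is O(log(1/epsilon)) = O(log 850) amortized -- the structure maintains heap-ordered binary trees of rank bounded by O(log(1/epsilon)). Meld concatenates root lists: O(1) amortized. Delete and findmin are O(1) amortized.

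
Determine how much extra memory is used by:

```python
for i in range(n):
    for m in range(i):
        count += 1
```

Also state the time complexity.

Space complexity: O(1).
Only a constant amount of auxiliary storage is used; nothing grows with n.
Time complexity: O(n^2).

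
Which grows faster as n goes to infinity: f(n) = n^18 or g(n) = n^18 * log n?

g(n) = n^18 * log n grows faster: extra log n factor -> infinity.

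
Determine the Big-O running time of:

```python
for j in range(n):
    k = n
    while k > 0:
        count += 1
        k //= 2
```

Time complexity: O(n log n).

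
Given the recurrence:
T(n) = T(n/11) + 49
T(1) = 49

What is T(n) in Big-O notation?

Each step divides n by 11 and adds 49. After log_11(n) steps, T(n) = O(log n).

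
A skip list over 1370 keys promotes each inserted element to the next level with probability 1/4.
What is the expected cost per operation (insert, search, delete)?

Expected number of levels is O(log_4(1370)) = O(log n). A search visits O(1) expected nodes per level over O(log n) levels. Insert/delete are a search plus O(1) pointer updates per level. Expected O(log n) per operation.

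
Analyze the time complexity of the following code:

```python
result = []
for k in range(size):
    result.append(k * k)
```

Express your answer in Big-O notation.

Time complexity: O(n).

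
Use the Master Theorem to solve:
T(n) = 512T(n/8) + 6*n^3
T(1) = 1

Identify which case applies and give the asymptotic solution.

a=512, b=8, f(n)=6*n^3.
log_8(512) = 3, so n^(log_b(a)) = n^3.
f(n) = Theta(n^3), so Case 2 applies.
T(n) = Theta(n^3 log n).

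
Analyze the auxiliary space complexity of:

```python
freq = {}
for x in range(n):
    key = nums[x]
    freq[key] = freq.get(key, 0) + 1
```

Space complexity: O(n).
Auxiliary storage grows linearly with the input size n in the worst case.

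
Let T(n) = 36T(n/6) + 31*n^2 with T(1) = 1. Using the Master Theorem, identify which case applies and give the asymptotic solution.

a=36, b=6, f(n)=31*n^2.
log_6(36) = 2, so n^(log_b(a)) = n^2.
f(n) = Theta(n^2), so Case 2 applies.
T(n) = Theta(n^2 log n).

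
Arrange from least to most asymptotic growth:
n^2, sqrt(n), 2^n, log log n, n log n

Ordered by growth rate: log log n < sqrt(n) < n log n < n^2 < 2^n.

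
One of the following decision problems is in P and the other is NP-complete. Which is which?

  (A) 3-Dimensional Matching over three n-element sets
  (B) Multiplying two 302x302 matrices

(A) is NP-complete: one of Karp's 21 NP-complete problems.
(B) is P: the schoolbook algorithm runs in O(n^3).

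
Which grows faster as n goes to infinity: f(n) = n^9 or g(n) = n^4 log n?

f(n) = n^9 grows faster: n^9 / (n^4 log n) = n^5/log n -> infinity.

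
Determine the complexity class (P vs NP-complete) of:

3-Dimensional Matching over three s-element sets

This problem is NP-complete: one of Karp's 21 NP-complete problems.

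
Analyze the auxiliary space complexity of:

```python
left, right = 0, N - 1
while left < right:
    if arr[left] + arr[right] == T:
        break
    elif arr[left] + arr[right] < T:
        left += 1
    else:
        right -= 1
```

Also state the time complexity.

Space complexity: O(1).
Only a constant amount of auxiliary storage is used; nothing grows with n.
Time complexity: O(n).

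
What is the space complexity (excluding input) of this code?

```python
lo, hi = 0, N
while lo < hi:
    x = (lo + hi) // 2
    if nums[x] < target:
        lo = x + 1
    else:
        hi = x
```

Space complexity: O(1).
Only a constant amount of auxiliary storage is used; nothing grows with n.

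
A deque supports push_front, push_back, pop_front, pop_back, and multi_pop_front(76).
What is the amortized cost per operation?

Assign 2 credits to each push operation. A pop uses 1 saved credit. multi_pop_front(76) uses up to 76 saved credits from previous pushes. Credits never go negative. Amortized cost is O(1).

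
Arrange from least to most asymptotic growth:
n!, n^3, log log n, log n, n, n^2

Ordered by growth rate: log log n < log n < n < n^2 < n^3 < n!.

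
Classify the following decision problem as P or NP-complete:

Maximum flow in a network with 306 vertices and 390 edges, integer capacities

This problem is in P: Edmonds-Karp / push-relabel run in polynomial time.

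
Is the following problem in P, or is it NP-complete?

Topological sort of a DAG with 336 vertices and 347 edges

This problem is in P: DFS-based topological sort runs in O(V+E).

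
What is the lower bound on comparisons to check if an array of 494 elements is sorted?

To verify 494 elements are sorted, we must compare each consecutive pair. Skipping any pair allows an adversary to swap them. Therefore 493 comparisons are necessary and sufficient.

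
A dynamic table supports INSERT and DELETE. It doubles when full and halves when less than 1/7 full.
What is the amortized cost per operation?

Using potential function Phi = |2*num_items - table_size| when load > 1/2, and Phi = table_size/2 - num_items otherwise. The gap of 1/7 vs 1/2 for shrinking prevents thrashing. Both insert and delete have O(1) amortized cost.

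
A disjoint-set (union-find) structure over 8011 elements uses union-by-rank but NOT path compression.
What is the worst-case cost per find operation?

Union-by-rank alone keeps every tree's height <= log_2(8011) ~= 13.0. Each find traverses from a node to its root, costing O(height) = O(log n). Without path compression this bound is tight.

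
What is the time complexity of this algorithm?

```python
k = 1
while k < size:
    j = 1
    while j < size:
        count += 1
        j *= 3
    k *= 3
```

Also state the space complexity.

Time complexity: O(log^2 n).
Space complexity: O(1).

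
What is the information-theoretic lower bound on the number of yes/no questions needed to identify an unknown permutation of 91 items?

There are 91! = 135200152767840296255166568759495142147586866476906677791741734597153670771559994765685283954750449427751168336768008192000000000000000000000 permutations. Each yes/no question gives at most 1 bit, so at least ceil(log_2(135200152767840296255166568759495142147586866476906677791741734597153670771559994765685283954750449427751168336768008192000000000000000000000)) = 466 questions are needed.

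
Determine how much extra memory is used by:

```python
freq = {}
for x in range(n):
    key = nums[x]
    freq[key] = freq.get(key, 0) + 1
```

Space complexity: O(n).
Auxiliary storage grows linearly with the input size n in the worst case.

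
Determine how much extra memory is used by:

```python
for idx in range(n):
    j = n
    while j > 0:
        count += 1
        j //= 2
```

Space complexity: O(1).
Only a constant amount of auxiliary storage is used; nothing grows with n.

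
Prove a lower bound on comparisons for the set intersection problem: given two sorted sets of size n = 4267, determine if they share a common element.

For two sorted arrays of size n = 4267, any correct algorithm must examine Omega(n) elements. If fewer are examined, an adversary places a common element in an unexamined gap. A merge-based scan achieves O(n), so the bound is tight.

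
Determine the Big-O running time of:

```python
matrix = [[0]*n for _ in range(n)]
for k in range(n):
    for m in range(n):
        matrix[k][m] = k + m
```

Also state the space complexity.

Time complexity: O(n^2).
Space complexity: O(n^2).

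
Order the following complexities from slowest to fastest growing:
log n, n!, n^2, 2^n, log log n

Ordered by growth rate: log log n < log n < n^2 < 2^n < n!.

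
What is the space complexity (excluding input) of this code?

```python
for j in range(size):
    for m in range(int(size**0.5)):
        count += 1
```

Space complexity: O(1).
Only a constant amount of auxiliary storage is used; nothing grows with n.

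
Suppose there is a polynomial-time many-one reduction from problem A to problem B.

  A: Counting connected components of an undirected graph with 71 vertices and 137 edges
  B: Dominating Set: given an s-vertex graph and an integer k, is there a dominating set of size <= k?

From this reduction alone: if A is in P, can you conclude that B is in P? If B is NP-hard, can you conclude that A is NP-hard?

A poly-time reduction A <=_p B transfers tractability DOWN (B easy => A easy) and hardness UP (A hard => B hard), not the reverse.
From A in P, the reduction alone does NOT give B in P: any problem in P trivially reduces to SAT, yet SAT is not known to be in P.
From B NP-hard, the reduction alone does NOT give A NP-hard: again, easy problems reduce to hard ones.
(Here in fact A is P and B is NP-complete.)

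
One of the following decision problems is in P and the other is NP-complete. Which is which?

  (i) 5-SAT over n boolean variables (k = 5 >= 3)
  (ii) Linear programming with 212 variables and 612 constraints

(i) is NP-complete: 3-SAT is NP-complete (Cook-Levin); k-SAT for k>=3 reduces from 3-SAT.
(ii) is P: the ellipsoid and interior-point methods run in polynomial time.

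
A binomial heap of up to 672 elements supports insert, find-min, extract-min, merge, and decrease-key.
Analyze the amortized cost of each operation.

A binomial heap with n <= 672 elements has at most floor(log_2 672) + 1 = 10 trees. Using potential Phi = number of trees: Insert adds one tree, but cascading merges reduce count -- amortized O(1). Find-min reads the cached minimum pointer: O(1). Extract-min creates O(log n) new trees: O(log n). Merge combines tree lists: O(log n). Decrease-key sifts the element up its tree of height <= log n: O(log n).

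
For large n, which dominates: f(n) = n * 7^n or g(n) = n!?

g(n) = n! grows faster: by Stirling n! ~ (n/e)^n sqrt(2*pi*n); (n/e)^n eventually dominates n * 7^n.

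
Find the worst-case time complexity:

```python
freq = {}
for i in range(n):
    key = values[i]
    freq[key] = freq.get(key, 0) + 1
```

Time complexity: O(n).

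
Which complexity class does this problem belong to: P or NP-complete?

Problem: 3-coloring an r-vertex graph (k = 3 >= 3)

This problem is NP-complete: graph k-coloring for k>=3 is NP-complete by reduction from 3-SAT.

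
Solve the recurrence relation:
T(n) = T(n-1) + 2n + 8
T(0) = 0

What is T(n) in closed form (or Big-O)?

Dominant term in sum is 2*sum(i, i=1..n) = 2*n*(n+1)/2 = O(n^2).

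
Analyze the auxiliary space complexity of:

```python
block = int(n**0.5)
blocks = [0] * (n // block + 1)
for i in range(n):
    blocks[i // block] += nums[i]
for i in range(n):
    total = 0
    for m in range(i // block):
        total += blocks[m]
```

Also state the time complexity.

Space complexity: O(sqrt(n)).
Storage scales with sqrt(n).
Time complexity: O(n * sqrt(n)).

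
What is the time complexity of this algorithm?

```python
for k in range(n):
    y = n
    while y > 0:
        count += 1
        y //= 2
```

Time complexity: O(n log n).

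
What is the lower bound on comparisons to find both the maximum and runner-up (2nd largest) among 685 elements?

Lower bound: finding the max needs 685-1 comparisons. By an adversary weight-doubling argument, the maximum element must personally win at least ceil(log_2(685)) = 10 comparisons in any correct algorithm. The 2nd largest is among those 10 direct losers, and distinguishing it requires 10-1 more comparisons. Total >= 685-1 + 10-1 = 693. A balanced tournament achieves this bound exactly.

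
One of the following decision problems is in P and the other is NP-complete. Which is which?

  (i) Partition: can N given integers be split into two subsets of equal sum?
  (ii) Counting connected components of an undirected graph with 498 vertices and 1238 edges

(i) is NP-complete: Subset Sum reduces to it (one of Karp's 21 NP-complete problems).
(ii) is P: BFS/DFS visits each vertex and edge once: O(V+E).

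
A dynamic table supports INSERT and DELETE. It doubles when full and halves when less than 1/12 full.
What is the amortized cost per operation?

Using potential function Phi = |2*num_items - table_size| when load > 1/2, and Phi = table_size/2 - num_items otherwise. The gap of 1/12 vs 1/2 for shrinking prevents thrashing. Both insert and delete have O(1) amortized cost.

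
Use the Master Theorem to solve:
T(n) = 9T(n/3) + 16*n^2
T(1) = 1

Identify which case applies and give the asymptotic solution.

a=9, b=3, f(n)=16*n^2.
log_3(9) = 2, so n^(log_b(a)) = n^2.
f(n) = Theta(n^2), so Case 2 applies.
T(n) = Theta(n^2 log n).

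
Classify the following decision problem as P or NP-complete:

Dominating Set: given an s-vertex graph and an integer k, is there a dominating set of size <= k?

This problem is NP-complete: reduces from Set Cover (with k part of the input).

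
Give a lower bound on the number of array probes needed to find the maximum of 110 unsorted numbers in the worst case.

Adversary: any unprobed cell could hold a value larger than everything seen so far. If fewer than 110 cells are probed, the adversary places the max in an unprobed cell. So all 110 cells must be examined; together with 110-1 comparisons this is tight.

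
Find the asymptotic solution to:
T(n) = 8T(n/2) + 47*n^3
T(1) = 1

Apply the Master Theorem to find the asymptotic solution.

a=8, b=2, f(n)=47*n^3. log_2(8) = 3. Case 2: T(n) = O(n^3 log n).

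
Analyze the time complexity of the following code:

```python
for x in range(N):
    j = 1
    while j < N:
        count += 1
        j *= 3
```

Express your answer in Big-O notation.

Time complexity: O(n log n).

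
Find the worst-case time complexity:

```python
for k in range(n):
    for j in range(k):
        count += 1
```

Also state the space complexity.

Time complexity: O(n^2).
Space complexity: O(1).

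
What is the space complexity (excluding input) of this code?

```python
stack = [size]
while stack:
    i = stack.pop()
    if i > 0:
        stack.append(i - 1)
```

Space complexity: O(1).
Only a constant amount of auxiliary storage is used; nothing grows with n.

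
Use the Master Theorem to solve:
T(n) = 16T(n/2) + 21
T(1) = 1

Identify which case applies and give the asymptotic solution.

a=16, b=2, f(n)=21.
log_2(16) = 4 > 0.
Since f(n) = O(n^0) is polynomially smaller than n^4, Case 1 applies.
T(n) = Theta(n^4).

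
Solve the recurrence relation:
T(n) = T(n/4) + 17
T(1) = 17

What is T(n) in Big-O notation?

Each step divides n by 4 and adds 17. After log_4(n) steps, T(n) = O(log n).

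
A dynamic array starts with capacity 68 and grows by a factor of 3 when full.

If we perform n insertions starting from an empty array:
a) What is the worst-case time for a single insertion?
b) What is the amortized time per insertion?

(a) Worst-case single insertion: O(n) -- when the array is full at capacity c, the resize copies all c elements, and c can be Theta(n).
(b) Resizes happen at sizes 68, 204, 612, ... Total copy cost for n insertions: 68 + 204 + ... = O(n) (geometric series with ratio 1/3). Amortized cost per insertion: O(n)/n = O(1).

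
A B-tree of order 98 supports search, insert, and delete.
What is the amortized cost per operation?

B-tree of order 98 has height O(log_98 n). Each operation traverses the tree height. Splits during insert and merges during delete are O(1) each and occur at most once per level. Total cost per operation: O(log_98 n).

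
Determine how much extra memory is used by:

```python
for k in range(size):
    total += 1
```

Space complexity: O(1).
Only a constant amount of auxiliary storage is used; nothing grows with n.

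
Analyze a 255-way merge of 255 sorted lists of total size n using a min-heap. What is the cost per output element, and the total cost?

Maintain a min-heap of size 255 holding the current head of each list. Each output step does one extract-min (O(log 255)) and one insert of that list's next element (O(log 255)). Each of the n elements passes through the heap exactly once, so the total cost is O(n log 255), i.e. O(log 255) per output element.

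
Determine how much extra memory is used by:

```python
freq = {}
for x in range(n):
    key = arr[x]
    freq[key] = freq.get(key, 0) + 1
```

Space complexity: O(n).
Auxiliary storage grows linearly with the input size n in the worst case.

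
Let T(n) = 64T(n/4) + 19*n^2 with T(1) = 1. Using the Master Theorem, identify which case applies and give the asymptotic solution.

a=64, b=4, f(n)=19*n^2.
log_4(64) = 3 > 2.
Since f(n) = O(n^2) is polynomially smaller than n^3, Case 1 applies.
T(n) = Theta(n^3).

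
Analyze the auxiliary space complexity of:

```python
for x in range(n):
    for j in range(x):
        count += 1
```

Space complexity: O(1).
Only a constant amount of auxiliary storage is used; nothing grows with n.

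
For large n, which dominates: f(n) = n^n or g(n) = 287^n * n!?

g(n) = 287^n * n! grows faster: by Stirling n! ~ sqrt(2 pi n)(n/e)^n, so 287^n n! / n^n ~ (287/e)^n sqrt(2 pi n) -> infinity since 287/e > 1.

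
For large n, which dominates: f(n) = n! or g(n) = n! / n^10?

f(n) = n! grows faster: the ratio n!/(n!/n^10) = n^10 -> infinity.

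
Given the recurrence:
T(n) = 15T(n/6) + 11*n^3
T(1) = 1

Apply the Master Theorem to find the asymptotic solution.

a=15, b=6, f(n)=11*n^3. log_6(15) = 1.511 < 3. Case 3: T(n) = O(n^3).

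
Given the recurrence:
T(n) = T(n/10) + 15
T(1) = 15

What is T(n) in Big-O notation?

Each step divides n by 10 and adds 15. After log_10(n) steps, T(n) = O(log n).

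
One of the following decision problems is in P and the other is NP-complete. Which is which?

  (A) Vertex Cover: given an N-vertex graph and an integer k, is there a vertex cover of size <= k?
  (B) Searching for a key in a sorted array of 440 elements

(A) is NP-complete: one of Karp's 21 NP-complete problems (with k part of the input; for any fixed constant k it is in P).
(B) is P: binary search runs in O(log n).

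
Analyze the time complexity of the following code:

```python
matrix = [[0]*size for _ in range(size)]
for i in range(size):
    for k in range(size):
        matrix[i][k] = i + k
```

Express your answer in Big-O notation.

Time complexity: O(n^2).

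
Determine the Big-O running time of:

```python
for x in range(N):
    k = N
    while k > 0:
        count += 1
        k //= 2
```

Time complexity: O(n log n).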